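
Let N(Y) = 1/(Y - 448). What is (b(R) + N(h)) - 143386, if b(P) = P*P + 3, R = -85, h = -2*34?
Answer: -70257529/516 ≈ -1.3616e+5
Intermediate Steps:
h = -68
N(Y) = 1/(-448 + Y)
b(P) = 3 + P**2 (b(P) = P**2 + 3 = 3 + P**2)
(b(R) + N(h)) - 143386 = ((3 + (-85)**2) + 1/(-448 - 68)) - 143386 = ((3 + 7225) + 1/(-516)) - 143386 = (7228 - 1/516) - 143386 = 3729647/516 - 143386 = -70257529/516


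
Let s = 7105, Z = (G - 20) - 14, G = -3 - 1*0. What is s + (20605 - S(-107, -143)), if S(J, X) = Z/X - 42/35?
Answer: 19813323/715 ≈ 27711.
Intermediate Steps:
G = -3 (G = -3 + 0 = -3)
Z = -37 (Z = (-3 - 20) - 14 = -23 - 14 = -37)
S(J, X) = -6/5 - 37/X (S(J, X) = -37/X - 42/35 = -37/X - 42*1/35 = -37/X - 6/5 = -6/5 - 37/X)
s + (20605 - S(-107, -143)) = 7105 + (20605 - (-6/5 - 37/(-143))) = 7105 + (20605 - (-6/5 - 37*(-1/143))) = 7105 + (20605 - (-6/5 + 37/143)) = 7105 + (20605 - 1*(-673/715)) = 7105 + (20605 + 673/715) = 7105 + 14733248/715 = 19813323/715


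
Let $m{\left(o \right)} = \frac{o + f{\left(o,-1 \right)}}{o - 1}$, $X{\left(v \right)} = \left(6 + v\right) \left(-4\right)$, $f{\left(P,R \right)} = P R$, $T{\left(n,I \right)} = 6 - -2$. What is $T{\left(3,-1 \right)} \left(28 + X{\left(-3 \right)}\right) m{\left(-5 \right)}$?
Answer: $0$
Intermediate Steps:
$T{\left(n,I \right)} = 8$ ($T{\left(n,I \right)} = 6 + 2 = 8$)
$X{\left(v \right)} = -24 - 4 v$
$m{\left(o \right)} = 0$ ($m{\left(o \right)} = \frac{o + o \left(-1\right)}{o - 1} = \frac{o - o}{-1 + o} = \frac{0}{-1 + o} = 0$)
$T{\left(3,-1 \right)} \left(28 + X{\left(-3 \right)}\right) m{\left(-5 \right)} = 8 \left(28 - 12\right) 0 = 8 \cdot 16 \cdot 0 = 128 \cdot 0 = 0$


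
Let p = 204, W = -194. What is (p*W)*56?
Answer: -2216256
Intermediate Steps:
(p*W)*56 = (204*(-194))*56 = -39576*56 = -2216256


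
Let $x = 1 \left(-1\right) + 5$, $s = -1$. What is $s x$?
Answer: $-4$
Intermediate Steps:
$x = 4$ ($x = -1 + 5 = 4$)
$s x = \left(-1\right) 4 = -4$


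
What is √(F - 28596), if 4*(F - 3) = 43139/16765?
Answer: I*√32145268688365/33530 ≈ 169.09*I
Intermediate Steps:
F = 244319/67060 (F = 3 + (43139/16765)/4 = 3 + (43139*(1/16765))/4 = 3 + (¼)*(43139/16765) = 3 + 43139/67060 = 244319/67060 ≈ 3.6433)
√(F - 28596) = √(244319/67060 - 28596) = √(-1917403441/67060) = I*√32145268688365/33530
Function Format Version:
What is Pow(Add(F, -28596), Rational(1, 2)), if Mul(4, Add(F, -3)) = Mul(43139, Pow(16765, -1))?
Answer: Mul(Rational(1, 33530), I, Pow(32145268688365, Rational(1, 2))) ≈ Mul(169.09, I)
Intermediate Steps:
F = Rational(244319, 67060) (F = Add(3, Mul(Rational(1, 4), Mul(43139, Pow(16765, -1)))) = Add(3, Mul(Rational(1, 4), Mul(43139, Rational(1, 16765)))) = Add(3, Mul(Rational(1, 4), Rational(43139, 16765))) = Add(3, Rational(43139, 67060)) = Rational(244319, 67060) ≈ 3.6433)
Pow(Add(F, -28596), Rational(1, 2)) = Pow(Add(Rational(244319, 67060), -28596), Rational(1, 2)) = Pow(Rational(-1917403441, 67060), Rational(1, 2)) = Mul(Rational(1, 33530), I, Pow(32145268688365, Rational(1, 2)))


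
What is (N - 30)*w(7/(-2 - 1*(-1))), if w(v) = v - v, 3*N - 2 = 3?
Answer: 0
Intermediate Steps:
N = 5/3 (N = ⅔ + (⅓)*3 = ⅔ + 1 = 5/3 ≈ 1.6667)
w(v) = 0
(N - 30)*w(7/(-2 - 1*(-1))) = (5/3 - 30)*0 = -85/3*0 = 0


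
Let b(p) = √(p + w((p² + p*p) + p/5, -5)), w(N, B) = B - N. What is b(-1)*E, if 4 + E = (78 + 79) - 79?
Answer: 74*I*√195/5 ≈ 206.67*I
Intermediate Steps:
E = 74 (E = -4 + ((78 + 79) - 79) = -4 + (157 - 79) = -4 + 78 = 74)
b(p) = √(-5 - 2*p² + 4*p/5) (b(p) = √(p + (-5 - ((p² + p*p) + p/5))) = √(p + (-5 - ((p² + p²) + p*(⅕)))) = √(p + (-5 - (2*p² + p/5))) = √(p + (-5 + (-2*p² - p/5))) = √(p + (-5 - 2*p² - p/5)) = √(-5 - 2*p² + 4*p/5))
b(-1)*E = (√(-125 - 50*(-1)² + 20*(-1))/5)*74 = (√(-125 - 50*1 - 20)/5)*74 = (√(-125 - 50 - 20)/5)*74 = (√(-195)/5)*74 = ((I*√195)/5)*74 = (I*√195/5)*74 = 74*I*√195/5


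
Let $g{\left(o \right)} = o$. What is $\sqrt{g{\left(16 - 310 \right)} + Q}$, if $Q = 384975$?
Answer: $\sqrt{384681} \approx 620.23$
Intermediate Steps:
$\sqrt{g{\left(16 - 310 \right)} + Q} = \sqrt{\left(16 - 310\right) + 384975} = \sqrt{-294 + 384975} = \sqrt{384681}$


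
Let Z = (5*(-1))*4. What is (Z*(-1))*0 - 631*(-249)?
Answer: 157119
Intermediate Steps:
Z = -20 (Z = -5*4 = -20)
(Z*(-1))*0 - 631*(-249) = -20*(-1)*0 - 631*(-249) = 20*0 + 157119 = 0 + 157119 = 157119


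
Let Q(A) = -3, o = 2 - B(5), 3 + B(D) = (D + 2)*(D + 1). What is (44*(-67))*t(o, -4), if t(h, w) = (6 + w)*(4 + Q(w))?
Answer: -5896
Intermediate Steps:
B(D) = -3 + (1 + D)*(2 + D) (B(D) = -3 + (D + 2)*(D + 1) = -3 + (2 + D)*(1 + D) = -3 + (1 + D)*(2 + D))
o = -37 (o = 2 - (-1 + 5**2 + 3*5) = 2 - (-1 + 25 + 15) = 2 - 1*39 = 2 - 39 = -37)
t(h, w) = 6 + w (t(h, w) = (6 + w)*(4 - 3) = (6 + w)*1 = 6 + w)
(44*(-67))*t(o, -4) = (44*(-67))*(6 - 4) = -2948*2 = -5896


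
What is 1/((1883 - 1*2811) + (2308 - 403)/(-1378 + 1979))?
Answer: -601/555823 ≈ -0.0010813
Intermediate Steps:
1/((1883 - 1*2811) + (2308 - 403)/(-1378 + 1979)) = 1/((1883 - 2811) + 1905/601) = 1/(-928 + 1905*(1/601)) = 1/(-928 + 1905/601) = 1/(-555823/601) = -601/555823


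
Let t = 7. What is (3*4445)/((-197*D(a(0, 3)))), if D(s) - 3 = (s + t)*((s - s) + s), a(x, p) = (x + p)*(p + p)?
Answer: -4445/29747 ≈ -0.14943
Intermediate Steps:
a(x, p) = 2*p*(p + x) (a(x, p) = (p + x)*(2*p) = 2*p*(p + x))
D(s) = 3 + s*(7 + s) (D(s) = 3 + (s + 7)*((s - s) + s) = 3 + (7 + s)*(0 + s) = 3 + (7 + s)*s = 3 + s*(7 + s))
(3*4445)/((-197*D(a(0, 3)))) = (3*4445)/((-197*(3 + (2*3*(3 + 0))**2 + 7*(2*3*(3 + 0))))) = 13335/((-197*(3 + (2*3*3)**2 + 7*(2*3*3)))) = 13335/((-197*(3 + 18**2 + 7*18))) = 13335/((-197*(3 + 324 + 126))) = 13335/((-197*453)) = 13335/(-89241) = 13335*(-1/89241) = -4445/29747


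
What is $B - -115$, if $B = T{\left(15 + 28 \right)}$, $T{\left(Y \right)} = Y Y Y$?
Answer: $79622$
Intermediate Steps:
$T{\left(Y \right)} = Y^{3}$ ($T{\left(Y \right)} = Y^{2} Y = Y^{3}$)
$B = 79507$ ($B = \left(15 + 28\right)^{3} = 43^{3} = 79507$)
$B - -115 = 79507 - -115 = 79507 + 115 = 79622$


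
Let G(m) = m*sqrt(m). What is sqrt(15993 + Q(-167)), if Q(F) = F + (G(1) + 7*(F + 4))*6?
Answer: sqrt(8986) ≈ 94.795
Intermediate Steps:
G(m) = m**(3/2)
Q(F) = 174 + 43*F (Q(F) = F + (1**(3/2) + 7*(F + 4))*6 = F + (1 + 7*(4 + F))*6 = F + (1 + (28 + 7*F))*6 = F + (29 + 7*F)*6 = F + (174 + 42*F) = 174 + 43*F)
sqrt(15993 + Q(-167)) = sqrt(15993 + (174 + 43*(-167))) = sqrt(15993 + (174 - 7181)) = sqrt(15993 - 7007) = sqrt(8986)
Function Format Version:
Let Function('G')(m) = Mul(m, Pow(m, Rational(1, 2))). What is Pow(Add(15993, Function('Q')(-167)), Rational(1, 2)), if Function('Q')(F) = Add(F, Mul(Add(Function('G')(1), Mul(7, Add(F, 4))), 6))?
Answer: Pow(8986, Rational(1, 2)) ≈ 94.795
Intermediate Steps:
Function('G')(m) = Pow(m, Rational(3, 2))
Function('Q')(F) = Add(174, Mul(43, F)) (Function('Q')(F) = Add(F, Mul(Add(Pow(1, Rational(3, 2)), Mul(7, Add(F, 4))), 6)) = Add(F, Mul(Add(1, Mul(7, Add(4, F))), 6)) = Add(F, Mul(Add(1, Add(28, Mul(7, F))), 6)) = Add(F, Mul(Add(29, Mul(7, F)), 6)) = Add(F, Add(174, Mul(42, F))) = Add(174, Mul(43, F)))
Pow(Add(15993, Function('Q')(-167)), Rational(1, 2)) = Pow(Add(15993, Add(174, Mul(43, -167))), Rational(1, 2)) = Pow(Add(15993, Add(174, -7181)), Rational(1, 2)) = Pow(Add(15993, -7007), Rational(1, 2)) = Pow(8986, Rational(1, 2))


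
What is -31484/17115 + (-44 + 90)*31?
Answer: 24374506/17115 ≈ 1424.2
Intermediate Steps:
-31484/17115 + (-44 + 90)*31 = -31484*1/17115 + 46*31 = -31484/17115 + 1426 = 24374506/17115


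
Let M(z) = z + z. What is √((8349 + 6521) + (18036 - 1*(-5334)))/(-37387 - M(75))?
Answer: -4*√2390/37537 ≈ -0.0052095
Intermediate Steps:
M(z) = 2*z
√((8349 + 6521) + (18036 - 1*(-5334)))/(-37387 - M(75)) = √((8349 + 6521) + (18036 - 1*(-5334)))/(-37387 - 2*75) = √(14870 + (18036 + 5334))/(-37387 - 1*150) = √(14870 + 23370)/(-37387 - 150) = √38240/(-37537) = (4*√2390)*(-1/37537) = -4*√2390/37537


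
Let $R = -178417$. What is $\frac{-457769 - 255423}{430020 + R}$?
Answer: $- \frac{713192}{251603} \approx -2.8346$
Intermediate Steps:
$\frac{-457769 - 255423}{430020 + R} = \frac{-457769 - 255423}{430020 - 178417} = - \frac{713192}{251603}$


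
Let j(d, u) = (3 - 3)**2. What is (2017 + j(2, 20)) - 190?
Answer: 1827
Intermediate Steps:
j(d, u) = 0 (j(d, u) = 0**2 = 0)
(2017 + j(2, 20)) - 190 = (2017 + 0) - 190 = 2017 - 190 = 1827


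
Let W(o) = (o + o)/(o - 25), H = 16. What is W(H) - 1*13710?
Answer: -123422/9 ≈ -13714.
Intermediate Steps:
W(o) = 2*o/(-25 + o) (W(o) = (2*o)/(-25 + o) = 2*o/(-25 + o))
W(H) - 1*13710 = 2*16/(-25 + 16) - 1*13710 = 2*16/(-9) - 13710 = 2*16*(-⅑) - 13710 = -32/9 - 13710 = -123422/9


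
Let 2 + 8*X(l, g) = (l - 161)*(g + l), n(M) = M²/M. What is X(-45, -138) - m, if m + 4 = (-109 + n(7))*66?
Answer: 11448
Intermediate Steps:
n(M) = M
m = -6736 (m = -4 + (-109 + 7)*66 = -4 - 102*66 = -4 - 6732 = -6736)
X(l, g) = -¼ + (-161 + l)*(g + l)/8 (X(l, g) = -¼ + ((l - 161)*(g + l))/8 = -¼ + ((-161 + l)*(g + l))/8 = -¼ + (-161 + l)*(g + l)/8)
X(-45, -138) - m = (-¼ - 161/8*(-138) - 161/8*(-45) + (⅛)*(-45)² + (⅛)*(-138)*(-45)) - 1*(-6736) = (-¼ + 11109/4 + 7245/8 + (⅛)*2025 + 3105/4) + 6736 = (-¼ + 11109/4 + 7245/8 + 2025/8 + 3105/4) + 6736 = 4712 + 6736 = 11448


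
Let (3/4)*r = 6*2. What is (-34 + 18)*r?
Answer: -256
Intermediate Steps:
r = 16 (r = 4*(6*2)/3 = (4/3)*12 = 16)
(-34 + 18)*r = (-34 + 18)*16 = -16*16 = -256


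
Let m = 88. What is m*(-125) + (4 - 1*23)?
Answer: -11019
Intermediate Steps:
m*(-125) + (4 - 1*23) = 88*(-125) + (4 - 1*23) = -11000 + (4 - 23) = -11000 - 19 = -11019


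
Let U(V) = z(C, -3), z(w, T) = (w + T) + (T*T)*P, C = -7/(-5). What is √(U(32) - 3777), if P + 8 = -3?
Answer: 2*I*√24235/5 ≈ 62.27*I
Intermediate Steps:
P = -11 (P = -8 - 3 = -11)
C = 7/5 (C = -7*(-⅕) = 7/5 ≈ 1.4000)
z(w, T) = T + w - 11*T² (z(w, T) = (w + T) + (T*T)*(-11) = (T + w) + T²*(-11) = (T + w) - 11*T² = T + w - 11*T²)
U(V) = -503/5 (U(V) = -3 + 7/5 - 11*(-3)² = -3 + 7/5 - 11*9 = -3 + 7/5 - 99 = -503/5)
√(U(32) - 3777) = √(-503/5 - 3777) = √(-19388/5) = 2*I*√24235/5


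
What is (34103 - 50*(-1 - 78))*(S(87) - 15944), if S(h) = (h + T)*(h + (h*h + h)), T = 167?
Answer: 74232955234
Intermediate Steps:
S(h) = (167 + h)*(h² + 2*h) (S(h) = (h + 167)*(h + (h*h + h)) = (167 + h)*(h + (h² + h)) = (167 + h)*(h + (h + h²)) = (167 + h)*(h² + 2*h))
(34103 - 50*(-1 - 78))*(S(87) - 15944) = (34103 - 50*(-1 - 78))*(87*(334 + 87² + 169*87) - 15944) = (34103 - 50*(-79))*(87*(334 + 7569 + 14703) - 15944) = (34103 + 3950)*(87*22606 - 15944) = 38053*(1966722 - 15944) = 38053*1950778 = 74232955234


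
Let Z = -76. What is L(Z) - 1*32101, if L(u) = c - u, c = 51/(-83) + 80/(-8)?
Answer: -2658956/83 ≈ -32036.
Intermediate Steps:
c = -881/83 (c = 51*(-1/83) + 80*(-⅛) = -51/83 - 10 = -881/83 ≈ -10.614)
L(u) = -881/83 - u
L(Z) - 1*32101 = (-881/83 - 1*(-76)) - 1*32101 = (-881/83 + 76) - 32101 = 5427/83 - 32101 = -2658956/83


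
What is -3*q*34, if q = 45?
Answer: -4590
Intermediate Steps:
-3*q*34 = -3*45*34 = -135*34 = -4590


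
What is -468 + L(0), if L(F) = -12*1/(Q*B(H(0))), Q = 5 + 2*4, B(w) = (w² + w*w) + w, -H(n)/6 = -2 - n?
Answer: -152101/325 ≈ -468.00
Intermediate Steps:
H(n) = 12 + 6*n (H(n) = -6*(-2 - n) = 12 + 6*n)
B(w) = w + 2*w² (B(w) = (w² + w²) + w = 2*w² + w = w + 2*w²)
Q = 13 (Q = 5 + 8 = 13)
L(F) = -1/325 (L(F) = -12*1/(13*(1 + 2*(12 + 6*0))*(12 + 6*0)) = -12*1/(13*(1 + 2*(12 + 0))*(12 + 0)) = -12*1/(156*(1 + 2*12)) = -12*1/(156*(1 + 24)) = -12/((12*25)*13) = -12/(300*13) = -12/3900 = -12*1/3900 = -1/325)
-468 + L(0) = -468 - 1/325 = -152101/325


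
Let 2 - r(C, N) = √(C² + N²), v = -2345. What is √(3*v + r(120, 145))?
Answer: √(-7033 - 5*√1417) ≈ 84.978*I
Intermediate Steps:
r(C, N) = 2 - √(C² + N²)
√(3*v + r(120, 145)) = √(3*(-2345) + (2 - √(120² + 145²))) = √(-7035 + (2 - √(14400 + 21025))) = √(-7035 + (2 - √35425)) = √(-7035 + (2 - 5*√1417)) = √(-7033 - 5*√1417)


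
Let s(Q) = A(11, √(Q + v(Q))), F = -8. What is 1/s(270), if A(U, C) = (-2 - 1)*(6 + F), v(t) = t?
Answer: ⅙ ≈ 0.16667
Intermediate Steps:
A(U, C) = 6 (A(U, C) = (-2 - 1)*(6 - 8) = -3*(-2) = 6)
s(Q) = 6
1/s(270) = 1/6 = ⅙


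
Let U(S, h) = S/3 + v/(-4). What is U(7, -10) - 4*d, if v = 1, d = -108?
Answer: 5209/12 ≈ 434.08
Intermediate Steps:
U(S, h) = -¼ + S/3 (U(S, h) = S/3 + 1/(-4) = S*(⅓) + 1*(-¼) = S/3 - ¼ = -¼ + S/3)
U(7, -10) - 4*d = (-¼ + (⅓)*7) - 4*(-108) = (-¼ + 7/3) + 432 = 25/12 + 432 = 5209/12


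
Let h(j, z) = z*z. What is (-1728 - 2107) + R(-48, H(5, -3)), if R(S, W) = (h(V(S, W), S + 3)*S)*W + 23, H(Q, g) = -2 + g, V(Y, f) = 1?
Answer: 482188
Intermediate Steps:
h(j, z) = z**2
R(S, W) = 23 + S*W*(3 + S)**2 (R(S, W) = ((S + 3)**2*S)*W + 23 = ((3 + S)**2*S)*W + 23 = (S*(3 + S)**2)*W + 23 = S*W*(3 + S)**2 + 23 = 23 + S*W*(3 + S)**2)
(-1728 - 2107) + R(-48, H(5, -3)) = (-1728 - 2107) + (23 - 48*(-2 - 3)*(3 - 48)**2) = -3835 + (23 - 48*(-5)*(-45)**2) = -3835 + (23 - 48*(-5)*2025) = -3835 + (23 + 486000) = -3835 + 486023 = 482188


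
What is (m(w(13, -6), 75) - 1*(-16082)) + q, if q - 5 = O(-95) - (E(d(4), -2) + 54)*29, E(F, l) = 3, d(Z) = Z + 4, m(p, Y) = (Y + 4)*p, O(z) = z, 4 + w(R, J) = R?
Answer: 15050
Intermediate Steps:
w(R, J) = -4 + R
m(p, Y) = p*(4 + Y) (m(p, Y) = (4 + Y)*p = p*(4 + Y))
d(Z) = 4 + Z
q = -1743 (q = 5 + (-95 - (3 + 54)*29) = 5 + (-95 - 57*29) = 5 + (-95 - 1*1653) = 5 + (-95 - 1653) = 5 - 1748 = -1743)
(m(w(13, -6), 75) - 1*(-16082)) + q = ((-4 + 13)*(4 + 75) - 1*(-16082)) - 1743 = (9*79 + 16082) - 1743 = (711 + 16082) - 1743 = 16793 - 1743 = 15050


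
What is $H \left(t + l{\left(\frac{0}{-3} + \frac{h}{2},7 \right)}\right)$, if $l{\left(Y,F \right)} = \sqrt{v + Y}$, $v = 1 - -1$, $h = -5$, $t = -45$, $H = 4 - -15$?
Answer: $-855 + \frac{19 i \sqrt{2}}{2} \approx -855.0 + 13.435 i$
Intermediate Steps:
$H = 19$ ($H = 4 + 15 = 19$)
$v = 2$ ($v = 1 + 1 = 2$)
$l{\left(Y,F \right)} = \sqrt{2 + Y}$
$H \left(t + l{\left(\frac{0}{-3} + \frac{h}{2},7 \right)}\right) = 19 \left(-45 + \sqrt{2 + \left(\frac{0}{-3} - \frac{5}{2}\right)}\right) = 19 \left(-45 + \sqrt{2 + \left(0 \left(- \frac{1}{3}\right) - \frac{5}{2}\right)}\right) = 19 \left(-45 + \sqrt{2 + \left(0 - \frac{5}{2}\right)}\right) = 19 \left(-45 + \sqrt{2 - \frac{5}{2}}\right) = 19 \left(-45 + \sqrt{- \frac{1}{2}}\right) = 19 \left(-45 + \frac{i \sqrt{2}}{2}\right) = -855 + \frac{19 i \sqrt{2}}{2}$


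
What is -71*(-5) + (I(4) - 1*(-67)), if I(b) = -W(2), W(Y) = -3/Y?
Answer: 847/2 ≈ 423.50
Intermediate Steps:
I(b) = 3/2 (I(b) = -(-3)/2 = -1*(-3/2) = 3/2)
-71*(-5) + (I(4) - 1*(-67)) = -71*(-5) + (3/2 - 1*(-67)) = 355 + (3/2 + 67) = 355 + 137/2 = 847/2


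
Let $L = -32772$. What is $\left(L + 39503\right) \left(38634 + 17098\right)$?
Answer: $375132092$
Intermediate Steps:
$\left(L + 39503\right) \left(38634 + 17098\right) = \left(-32772 + 39503\right) \left(38634 + 17098\right) = 6731 \cdot 55732 = 375132092$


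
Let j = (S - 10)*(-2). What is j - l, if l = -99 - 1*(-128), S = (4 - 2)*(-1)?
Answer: -5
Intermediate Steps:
S = -2 (S = 2*(-1) = -2)
l = 29 (l = -99 + 128 = 29)
j = 24 (j = (-2 - 10)*(-2) = -12*(-2) = 24)
j - l = 24 - 1*29 = 24 - 29 = -5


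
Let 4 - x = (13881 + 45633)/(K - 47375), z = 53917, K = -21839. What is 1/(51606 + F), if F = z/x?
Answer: 168185/10545260729 ≈ 1.5949e-5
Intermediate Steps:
x = 168185/34607 (x = 4 - (13881 + 45633)/(-21839 - 47375) = 4 - 59514/(-69214) = 4 - 59514*(-1)/69214 = 4 - 1*(-29757/34607) = 4 + 29757/34607 = 168185/34607 ≈ 4.8599)
F = 1865905619/168185 (F = 53917/(168185/34607) = 53917*(34607/168185) = 1865905619/168185 ≈ 11094.)
1/(51606 + F) = 1/(51606 + 1865905619/168185) = 1/(10545260729/168185) = 168185/10545260729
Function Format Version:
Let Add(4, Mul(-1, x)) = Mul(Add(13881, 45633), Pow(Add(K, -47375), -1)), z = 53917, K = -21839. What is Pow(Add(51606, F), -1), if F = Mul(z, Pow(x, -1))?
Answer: Rational(168185, 10545260729) ≈ 1.5949e-5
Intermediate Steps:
x = Rational(168185, 34607) (x = Add(4, Mul(-1, Mul(Add(13881, 45633), Pow(Add(-21839, -47375), -1)))) = Add(4, Mul(-1, Mul(59514, Pow(-69214, -1)))) = Add(4, Mul(-1, Mul(59514, Rational(-1, 69214)))) = Add(4, Mul(-1, Rational(-29757, 34607))) = Add(4, Rational(29757, 34607)) = Rational(168185, 34607) ≈ 4.8599)
F = Rational(1865905619, 168185) (F = Mul(53917, Pow(Rational(168185, 34607), -1)) = Mul(53917, Rational(34607, 168185)) = Rational(1865905619, 168185) ≈ 11094.)
Pow(Add(51606, F), -1) = Pow(Add(51606, Rational(1865905619, 168185)), -1) = Pow(Rational(10545260729, 168185), -1) = Rational(168185, 10545260729)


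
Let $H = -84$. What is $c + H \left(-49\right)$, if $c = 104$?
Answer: $4220$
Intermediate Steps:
$c + H \left(-49\right) = 104 - -4116 = 104 + 4116 = 4220$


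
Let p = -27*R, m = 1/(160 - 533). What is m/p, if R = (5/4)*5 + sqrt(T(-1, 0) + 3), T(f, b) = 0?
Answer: 100/5810967 - 16*sqrt(3)/5810967 ≈ 1.2440e-5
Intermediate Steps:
R = 25/4 + sqrt(3) (R = (5/4)*5 + sqrt(0 + 3) = (5*(1/4))*5 + sqrt(3) = (5/4)*5 + sqrt(3) = 25/4 + sqrt(3) ≈ 7.9820)
m = -1/373 (m = 1/(-373) = -1/373 ≈ -0.0026810)
p = -675/4 - 27*sqrt(3) (p = -27*(25/4 + sqrt(3)) = -675/4 - 27*sqrt(3) ≈ -215.52)
m/p = -1/(373*(-675/4 - 27*sqrt(3)))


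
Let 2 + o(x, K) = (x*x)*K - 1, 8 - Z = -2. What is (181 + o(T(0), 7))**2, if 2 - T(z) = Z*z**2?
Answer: 42436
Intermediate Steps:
Z = 10 (Z = 8 - 1*(-2) = 8 + 2 = 10)
T(z) = 2 - 10*z**2
o(x, K) = -3 + K*x**2 (o(x, K) = -2 + ((x*x)*K - 1) = -2 + (x**2*K - 1) = -2 + (K*x**2 - 1) = -2 + (-1 + K*x**2) = -3 + K*x**2)
(181 + o(T(0), 7))**2 = (181 + (-3 + 7*(2 - 10*0**2)**2))**2 = (181 + (-3 + 7*(2 - 10*0)**2))**2 = (181 + (-3 + 7*(2 + 0)**2))**2 = (181 + (-3 + 7*2**2))**2 = (181 + (-3 + 7*4))**2 = (181 + (-3 + 28))**2 = (181 + 25)**2 = 206**2 = 42436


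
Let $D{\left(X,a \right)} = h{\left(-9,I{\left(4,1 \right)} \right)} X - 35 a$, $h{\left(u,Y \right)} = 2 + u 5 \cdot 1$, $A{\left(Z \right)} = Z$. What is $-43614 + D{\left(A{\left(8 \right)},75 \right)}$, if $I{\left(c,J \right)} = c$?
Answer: $-46583$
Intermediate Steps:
$h{\left(u,Y \right)} = 2 + 5 u$ ($h{\left(u,Y \right)} = 2 + 5 u 1 = 2 + 5 u$)
$D{\left(X,a \right)} = - 43 X - 35 a$ ($D{\left(X,a \right)} = \left(2 + 5 \left(-9\right)\right) X - 35 a = \left(2 - 45\right) X - 35 a = - 43 X - 35 a$)
$-43614 + D{\left(A{\left(8 \right)},75 \right)} = -43614 - 2969 = -46583$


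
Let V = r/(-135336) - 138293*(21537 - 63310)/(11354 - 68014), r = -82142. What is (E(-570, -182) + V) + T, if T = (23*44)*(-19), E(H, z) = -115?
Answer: -58134031154579/479258610 ≈ -1.2130e+5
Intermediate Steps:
V = -48863731861349/479258610 (V = -82142/(-135336) - 138293*(21537 - 63310)/(11354 - 68014) = -82142*(-1/135336) - 138293/((-56660/(-41773))) = 41071/67668 - 138293/((-56660*(-1/41773))) = 41071/67668 - 138293/56660/41773 = 41071/67668 - 138293*41773/56660 = 41071/67668 - 5776913489/56660 = -48863731861349/479258610 ≈ -1.0196e+5)
T = -19228 (T = 1012*(-19) = -19228)
(E(-570, -182) + V) + T = (-115 - 48863731861349/479258610) - 19228 = -48918846601499/479258610 - 19228 = -58134031154579/479258610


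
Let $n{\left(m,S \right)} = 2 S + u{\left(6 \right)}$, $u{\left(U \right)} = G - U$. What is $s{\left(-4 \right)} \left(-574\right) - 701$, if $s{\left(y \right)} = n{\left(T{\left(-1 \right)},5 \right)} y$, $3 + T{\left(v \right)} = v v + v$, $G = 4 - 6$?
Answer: $3891$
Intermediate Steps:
$G = -2$ ($G = 4 - 6 = -2$)
$u{\left(U \right)} = -2 - U$
$T{\left(v \right)} = -3 + v + v^{2}$ ($T{\left(v \right)} = -3 + \left(v v + v\right) = -3 + \left(v^{2} + v\right) = -3 + \left(v + v^{2}\right) = -3 + v + v^{2}$)
$n{\left(m,S \right)} = -8 + 2 S$ ($n{\left(m,S \right)} = 2 S - 8 = -8 + 2 S$)
$s{\left(y \right)} = 2 y$ ($s{\left(y \right)} = \left(-8 + 2 \cdot 5\right) y = \left(-8 + 10\right) y = 2 y$)
$s{\left(-4 \right)} \left(-574\right) - 701 = 2 \left(-4\right) \left(-574\right) - 701 = \left(-8\right) \left(-574\right) - 701 = 4592 - 701 = 3891$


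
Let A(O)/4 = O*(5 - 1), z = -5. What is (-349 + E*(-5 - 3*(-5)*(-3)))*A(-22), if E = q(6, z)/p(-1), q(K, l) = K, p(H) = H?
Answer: 17248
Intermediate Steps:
A(O) = 16*O (A(O) = 4*(O*(5 - 1)) = 4*(O*4) = 4*(4*O) = 16*O)
E = -6 (E = 6/(-1) = 6*(-1) = -6)
(-349 + E*(-5 - 3*(-5)*(-3)))*A(-22) = (-349 - 6*(-5 - 3*(-5)*(-3)))*(16*(-22)) = (-349 - 6*(-5 + 15*(-3)))*(-352) = (-349 - 6*(-5 - 45))*(-352) = (-349 - 6*(-50))*(-352) = (-349 + 300)*(-352) = -49*(-352) = 17248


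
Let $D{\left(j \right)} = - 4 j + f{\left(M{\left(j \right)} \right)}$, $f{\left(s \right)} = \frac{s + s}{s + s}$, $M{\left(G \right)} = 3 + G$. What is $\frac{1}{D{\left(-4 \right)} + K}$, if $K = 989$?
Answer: $\frac{1}{1006} \approx 0.00099404$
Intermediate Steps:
$f{\left(s \right)} = 1$ ($f{\left(s \right)} = \frac{2 s}{2 s} = 2 s \frac{1}{2 s} = 1$)
$D{\left(j \right)} = 1 - 4 j$ ($D{\left(j \right)} = - 4 j + 1 = 1 - 4 j$)
$\frac{1}{D{\left(-4 \right)} + K} = \frac{1}{\left(1 - -16\right) + 989} = \frac{1}{\left(1 + 16\right) + 989} = \frac{1}{17 + 989} = \frac{1}{1006}$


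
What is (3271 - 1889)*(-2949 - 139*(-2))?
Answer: -3691322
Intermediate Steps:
(3271 - 1889)*(-2949 - 139*(-2)) = 1382*(-2949 + 278) = 1382*(-2671) = -3691322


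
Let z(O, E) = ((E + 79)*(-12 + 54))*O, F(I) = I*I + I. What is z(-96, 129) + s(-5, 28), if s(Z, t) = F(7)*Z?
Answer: -838936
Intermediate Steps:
F(I) = I + I² (F(I) = I² + I = I + I²)
s(Z, t) = 56*Z (s(Z, t) = (7*(1 + 7))*Z = (7*8)*Z = 56*Z)
z(O, E) = O*(3318 + 42*E) (z(O, E) = ((79 + E)*42)*O = (3318 + 42*E)*O = O*(3318 + 42*E))
z(-96, 129) + s(-5, 28) = 42*(-96)*(79 + 129) + 56*(-5) = 42*(-96)*208 - 280 = -838656 - 280 = -838936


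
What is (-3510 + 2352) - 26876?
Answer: -28034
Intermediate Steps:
(-3510 + 2352) - 26876 = -1158 - 26876 = -28034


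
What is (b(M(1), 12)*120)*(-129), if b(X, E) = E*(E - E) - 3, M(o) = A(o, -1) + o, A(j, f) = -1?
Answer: 46440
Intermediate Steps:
M(o) = -1 + o
b(X, E) = -3 (b(X, E) = E*0 - 3 = 0 - 3 = -3)
(b(M(1), 12)*120)*(-129) = -3*120*(-129) = -360*(-129) = 46440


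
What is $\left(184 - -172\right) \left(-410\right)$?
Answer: $-145960$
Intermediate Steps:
$\left(184 - -172\right) \left(-410\right) = \left(184 + 172\right) \left(-410\right) = 356 \left(-410\right) = -145960$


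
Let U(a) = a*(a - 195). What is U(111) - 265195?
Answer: -274519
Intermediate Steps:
U(a) = a*(-195 + a)
U(111) - 265195 = 111*(-195 + 111) - 265195 = 111*(-84) - 265195 = -9324 - 265195 = -274519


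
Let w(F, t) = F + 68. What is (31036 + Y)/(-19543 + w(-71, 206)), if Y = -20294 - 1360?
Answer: -4691/9773 ≈ -0.48000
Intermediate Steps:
w(F, t) = 68 + F
Y = -21654
(31036 + Y)/(-19543 + w(-71, 206)) = (31036 - 21654)/(-19543 + (68 - 71)) = 9382/(-19543 - 3) = 9382/(-19546) = 9382*(-1/19546) = -4691/9773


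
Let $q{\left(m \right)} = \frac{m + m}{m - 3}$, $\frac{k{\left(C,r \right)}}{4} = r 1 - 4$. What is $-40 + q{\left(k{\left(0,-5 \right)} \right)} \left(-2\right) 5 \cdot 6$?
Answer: $- \frac{1960}{13} \approx -150.77$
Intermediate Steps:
$k{\left(C,r \right)} = -16 + 4 r$ ($k{\left(C,r \right)} = 4 \left(r 1 - 4\right) = 4 \left(r - 4\right) = 4 \left(-4 + r\right) = -16 + 4 r$)
$q{\left(m \right)} = \frac{2 m}{-3 + m}$
$-40 + q{\left(k{\left(0,-5 \right)} \right)} \left(-2\right) 5 \cdot 6 = -40 + \frac{2 \left(-16 + 4 \left(-5\right)\right)}{-3 + \left(-16 + 4 \left(-5\right)\right)} \left(-2\right) 5 \cdot 6 = -40 + \frac{2 \left(-16 - 20\right)}{-3 - 36} \left(\left(-10\right) 6\right) = -40 + 2 \left(-36\right) \frac{1}{-3 - 36} \left(-60\right) = -40 + 2 \left(-36\right) \frac{1}{-39} \left(-60\right) = -40 + 2 \left(-36\right) \left(- \frac{1}{39}\right) \left(-60\right) = -40 + \frac{24}{13} \left(-60\right) = -40 - \frac{1440}{13} = - \frac{1960}{13}$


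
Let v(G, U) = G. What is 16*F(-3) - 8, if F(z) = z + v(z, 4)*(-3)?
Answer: 88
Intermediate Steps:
F(z) = -2*z (F(z) = z + z*(-3) = z - 3*z = -2*z)
16*F(-3) - 8 = 16*(-2*(-3)) - 8 = 16*6 - 8 = 96 - 8 = 88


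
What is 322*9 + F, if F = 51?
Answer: 2949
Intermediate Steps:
322*9 + F = 322*9 + 51 = 2898 + 51 = 2949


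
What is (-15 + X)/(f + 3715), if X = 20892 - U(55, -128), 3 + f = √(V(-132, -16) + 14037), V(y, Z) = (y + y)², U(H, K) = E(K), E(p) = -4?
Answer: 77510272/13695211 - 20881*√83733/13695211 ≈ 5.2185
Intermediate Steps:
U(H, K) = -4
V(y, Z) = 4*y² (V(y, Z) = (2*y)² = 4*y²)
f = -3 + √83733 (f = -3 + √(4*(-132)² + 14037) = -3 + √(4*17424 + 14037) = -3 + √(69696 + 14037) = -3 + √83733 ≈ 286.37)
X = 20896 (X = 20892 - 1*(-4) = 20892 + 4 = 20896)
(-15 + X)/(f + 3715) = (-15 + 20896)/((-3 + √83733) + 3715) = 20881/(3712 + √83733)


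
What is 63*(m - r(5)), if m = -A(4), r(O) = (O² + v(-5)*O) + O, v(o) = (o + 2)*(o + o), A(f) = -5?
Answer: -11025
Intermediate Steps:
v(o) = 2*o*(2 + o) (v(o) = (2 + o)*(2*o) = 2*o*(2 + o))
r(O) = O² + 31*O (r(O) = (O² + (2*(-5)*(2 - 5))*O) + O = (O² + (2*(-5)*(-3))*O) + O = (O² + 30*O) + O = O² + 31*O)
m = 5 (m = -1*(-5) = 5)
63*(m - r(5)) = 63*(5 - 5*(31 + 5)) = 63*(5 - 5*36) = 63*(5 - 1*180) = 63*(5 - 180) = 63*(-175) = -11025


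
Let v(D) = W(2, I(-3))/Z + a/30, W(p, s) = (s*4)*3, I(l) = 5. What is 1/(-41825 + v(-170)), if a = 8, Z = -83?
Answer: -1245/52072693 ≈ -2.3909e-5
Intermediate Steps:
W(p, s) = 12*s (W(p, s) = (4*s)*3 = 12*s)
v(D) = -568/1245 (v(D) = (12*5)/(-83) + 8/30 = 60*(-1/83) + 8*(1/30) = -60/83 + 4/15 = -568/1245)
1/(-41825 + v(-170)) = 1/(-41825 - 568/1245) = 1/(-52072693/1245) = -1245/52072693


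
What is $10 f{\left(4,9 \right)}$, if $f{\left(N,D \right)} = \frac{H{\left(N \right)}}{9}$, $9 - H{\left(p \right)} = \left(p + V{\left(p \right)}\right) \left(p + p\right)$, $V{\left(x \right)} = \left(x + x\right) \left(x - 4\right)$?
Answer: $- \frac{230}{9} \approx -25.556$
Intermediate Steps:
$V{\left(x \right)} = 2 x \left(-4 + x\right)$
$H{\left(p \right)} = 9 - 2 p \left(p + 2 p \left(-4 + p\right)\right)$ ($H{\left(p \right)} = 9 - \left(p + 2 p \left(-4 + p\right)\right) \left(p + p\right) = 9 - \left(p + 2 p \left(-4 + p\right)\right) 2 p = 9 - 2 p \left(p + 2 p \left(-4 + p\right)\right)$)
$f{\left(N,D \right)} = 1 - \frac{4 N^{3}}{9} + \frac{14 N^{2}}{9}$ ($f{\left(N,D \right)} = \frac{9 - 4 N^{3} + 14 N^{2}}{9} = \left(9 - 4 N^{3} + 14 N^{2}\right) \frac{1}{9} = 1 - \frac{4 N^{3}}{9} + \frac{14 N^{2}}{9}$)
$10 f{\left(4,9 \right)} = 10 \left(1 - \frac{4 \cdot 4^{3}}{9} + \frac{14 \cdot 4^{2}}{9}\right) = 10 \left(1 - \frac{256}{9} + \frac{14}{9} \cdot 16\right) = 10 \left(1 - \frac{256}{9} + \frac{224}{9}\right) = 10 \left(- \frac{23}{9}\right) = - \frac{230}{9}$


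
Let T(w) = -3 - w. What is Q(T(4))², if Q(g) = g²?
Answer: 2401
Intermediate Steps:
Q(T(4))² = ((-3 - 1*4)²)² = ((-3 - 4)²)² = ((-7)²)² = 49² = 2401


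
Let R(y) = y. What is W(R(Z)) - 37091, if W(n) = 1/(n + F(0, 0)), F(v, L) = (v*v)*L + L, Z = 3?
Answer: -111272/3 ≈ -37091.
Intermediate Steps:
F(v, L) = L + L*v² (F(v, L) = v²*L + L = L*v² + L = L + L*v²)
W(n) = 1/n (W(n) = 1/(n + 0*(1 + 0²)) = 1/(n + 0*(1 + 0)) = 1/(n + 0*1) = 1/(n + 0) = 1/n)
W(R(Z)) - 37091 = 1/3 - 37091 = ⅓ - 37091 = -111272/3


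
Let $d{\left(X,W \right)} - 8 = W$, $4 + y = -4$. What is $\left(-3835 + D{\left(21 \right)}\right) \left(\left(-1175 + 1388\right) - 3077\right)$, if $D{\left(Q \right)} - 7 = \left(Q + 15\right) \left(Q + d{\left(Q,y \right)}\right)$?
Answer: $8798208$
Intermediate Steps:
$y = -8$ ($y = -4 - 4 = -8$)
$d{\left(X,W \right)} = 8 + W$
$D{\left(Q \right)} = 7 + Q \left(15 + Q\right)$ ($D{\left(Q \right)} = 7 + \left(Q + 15\right) \left(Q + \left(8 - 8\right)\right) = 7 + \left(15 + Q\right) \left(Q + 0\right) = 7 + \left(15 + Q\right) Q = 7 + Q \left(15 + Q\right)$)
$\left(-3835 + D{\left(21 \right)}\right) \left(\left(-1175 + 1388\right) - 3077\right) = \left(-3835 + \left(7 + 21^{2} + 15 \cdot 21\right)\right) \left(\left(-1175 + 1388\right) - 3077\right) = \left(-3835 + \left(7 + 441 + 315\right)\right) \left(213 - 3077\right) = \left(-3835 + 763\right) \left(-2864\right) = \left(-3072\right) \left(-2864\right) = 8798208$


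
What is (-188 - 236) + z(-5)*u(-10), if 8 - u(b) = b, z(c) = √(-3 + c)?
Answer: -424 + 36*I*√2 ≈ -424.0 + 50.912*I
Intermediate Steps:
u(b) = 8 - b
(-188 - 236) + z(-5)*u(-10) = (-188 - 236) + √(-3 - 5)*(8 - 1*(-10)) = -424 + √(-8)*(8 + 10) = -424 + (2*I*√2)*18 = -424 + 36*I*√2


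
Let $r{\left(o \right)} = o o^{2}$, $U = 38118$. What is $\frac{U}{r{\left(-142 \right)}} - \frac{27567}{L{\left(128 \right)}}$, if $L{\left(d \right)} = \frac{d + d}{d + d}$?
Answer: $- \frac{39466149207}{1431644} \approx -27567.0$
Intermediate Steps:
$L{\left(d \right)} = 1$ ($L{\left(d \right)} = \frac{2 d}{2 d} = 2 d \frac{1}{2 d} = 1$)
$r{\left(o \right)} = o^{3}$
$\frac{U}{r{\left(-142 \right)}} - \frac{27567}{L{\left(128 \right)}} = \frac{38118}{\left(-142\right)^{3}} - \frac{27567}{1} = \frac{38118}{-2863288} - 27567 = 38118 \left(- \frac{1}{2863288}\right) - 27567 = - \frac{19059}{1431644} - 27567 = - \frac{39466149207}{1431644}$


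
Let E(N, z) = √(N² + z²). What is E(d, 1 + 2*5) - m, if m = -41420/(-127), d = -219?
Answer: -41420/127 + √48082 ≈ -106.87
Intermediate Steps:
m = 41420/127 (m = -41420*(-1)/127 = -190*(-218/127) = 41420/127 ≈ 326.14)
E(d, 1 + 2*5) - m = √((-219)² + (1 + 2*5)²) - 1*41420/127 = √(47961 + (1 + 10)²) - 41420/127 = √(47961 + 11²) - 41420/127 = √(47961 + 121) - 41420/127 = √48082 - 41420/127 = -41420/127 + √48082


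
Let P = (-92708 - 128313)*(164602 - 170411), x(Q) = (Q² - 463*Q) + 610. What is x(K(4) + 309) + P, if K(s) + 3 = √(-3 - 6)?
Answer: 1283863548 + 447*I ≈ 1.2839e+9 + 447.0*I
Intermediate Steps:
K(s) = -3 + 3*I (K(s) = -3 + √(-3 - 6) = -3 + √(-9) = -3 + 3*I)
x(Q) = 610 + Q² - 463*Q
P = 1283910989 (P = -221021*(-5809) = 1283910989)
x(K(4) + 309) + P = (610 + ((-3 + 3*I) + 309)² - 463*((-3 + 3*I) + 309)) + 1283910989 = (610 + (306 + 3*I)² - 463*(306 + 3*I)) + 1283910989 = (610 + (306 + 3*I)² + (-141678 - 1389*I)) + 1283910989 = (-141068 + (306 + 3*I)² - 1389*I) + 1283910989 = 1283769921 + (306 + 3*I)² - 1389*I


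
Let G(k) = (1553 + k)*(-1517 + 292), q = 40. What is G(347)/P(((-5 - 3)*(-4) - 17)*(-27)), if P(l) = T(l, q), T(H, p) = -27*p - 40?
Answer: 16625/8 ≈ 2078.1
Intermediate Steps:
T(H, p) = -40 - 27*p
G(k) = -1902425 - 1225*k (G(k) = (1553 + k)*(-1225) = -1902425 - 1225*k)
P(l) = -1120 (P(l) = -40 - 27*40 = -40 - 1080 = -1120)
G(347)/P(((-5 - 3)*(-4) - 17)*(-27)) = (-1902425 - 1225*347)/(-1120) = (-1902425 - 425075)*(-1/1120) = -2327500*(-1/1120) = 16625/8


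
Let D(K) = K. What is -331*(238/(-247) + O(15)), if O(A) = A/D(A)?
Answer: -2979/247 ≈ -12.061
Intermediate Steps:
O(A) = 1 (O(A) = A/A = 1)
-331*(238/(-247) + O(15)) = -331*(238/(-247) + 1) = -331*(238*(-1/247) + 1) = -331*(-238/247 + 1) = -331*9/247 = -2979/247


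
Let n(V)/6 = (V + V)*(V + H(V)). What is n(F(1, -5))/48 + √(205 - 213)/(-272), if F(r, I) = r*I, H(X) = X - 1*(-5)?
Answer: 25/4 - I*√2/136 ≈ 6.25 - 0.010399*I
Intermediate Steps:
H(X) = 5 + X (H(X) = X + 5 = 5 + X)
F(r, I) = I*r
n(V) = 12*V*(5 + 2*V) (n(V) = 6*((V + V)*(V + (5 + V))) = 6*((2*V)*(5 + 2*V)) = 6*(2*V*(5 + 2*V)) = 12*V*(5 + 2*V))
n(F(1, -5))/48 + √(205 - 213)/(-272) = (12*(-5*1)*(5 + 2*(-5*1)))/48 + √(205 - 213)/(-272) = (12*(-5)*(5 + 2*(-5)))*(1/48) + √(-8)*(-1/272) = (12*(-5)*(5 - 10))*(1/48) + (2*I*√2)*(-1/272) = (12*(-5)*(-5))*(1/48) - I*√2/136 = 300*(1/48) - I*√2/136 = 25/4 - I*√2/136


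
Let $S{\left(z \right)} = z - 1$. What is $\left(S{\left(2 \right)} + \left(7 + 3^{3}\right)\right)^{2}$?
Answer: $1225$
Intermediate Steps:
$S{\left(z \right)} = -1 + z$
$\left(S{\left(2 \right)} + \left(7 + 3^{3}\right)\right)^{2} = \left(\left(-1 + 2\right) + \left(7 + 3^{3}\right)\right)^{2} = \left(1 + \left(7 + 27\right)\right)^{2} = \left(1 + 34\right)^{2} = 35^{2} = 1225$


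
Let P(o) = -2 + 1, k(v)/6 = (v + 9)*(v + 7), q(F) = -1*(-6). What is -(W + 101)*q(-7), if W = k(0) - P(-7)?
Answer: -2880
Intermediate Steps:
q(F) = 6
k(v) = 6*(7 + v)*(9 + v) (k(v) = 6*((v + 9)*(v + 7)) = 6*((9 + v)*(7 + v)) = 6*((7 + v)*(9 + v)) = 6*(7 + v)*(9 + v))
P(o) = -1
W = 379 (W = (378 + 6*0² + 96*0) - 1*(-1) = (378 + 6*0 + 0) + 1 = (378 + 0 + 0) + 1 = 378 + 1 = 379)
-(W + 101)*q(-7) = -(379 + 101)*6 = -480*6 = -1*2880 = -2880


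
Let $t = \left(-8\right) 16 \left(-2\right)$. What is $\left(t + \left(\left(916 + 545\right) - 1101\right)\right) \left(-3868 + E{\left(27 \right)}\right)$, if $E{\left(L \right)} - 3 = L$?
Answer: $-2364208$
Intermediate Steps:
$E{\left(L \right)} = 3 + L$
$t = 256$ ($t = \left(-128\right) \left(-2\right) = 256$)
$\left(t + \left(\left(916 + 545\right) - 1101\right)\right) \left(-3868 + E{\left(27 \right)}\right) = \left(256 + \left(\left(916 + 545\right) - 1101\right)\right) \left(-3868 + \left(3 + 27\right)\right) = \left(256 + \left(1461 - 1101\right)\right) \left(-3868 + 30\right) = \left(256 + 360\right) \left(-3838\right) = 616 \left(-3838\right) = -2364208$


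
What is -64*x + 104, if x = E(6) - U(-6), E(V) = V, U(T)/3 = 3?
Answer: 296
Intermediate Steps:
U(T) = 9 (U(T) = 3*3 = 9)
x = -3 (x = 6 - 1*9 = 6 - 9 = -3)
-64*x + 104 = -64*(-3) + 104 = 192 + 104 = 296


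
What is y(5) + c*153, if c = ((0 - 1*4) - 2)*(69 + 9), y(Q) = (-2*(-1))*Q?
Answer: -71594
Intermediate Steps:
y(Q) = 2*Q
c = -468 (c = ((0 - 4) - 2)*78 = (-4 - 2)*78 = -6*78 = -468)
y(5) + c*153 = 2*5 - 468*153 = 10 - 71604 = -71594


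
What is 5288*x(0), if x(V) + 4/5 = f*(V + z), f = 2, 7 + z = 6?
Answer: -74032/5 ≈ -14806.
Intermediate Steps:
z = -1 (z = -7 + 6 = -1)
x(V) = -14/5 + 2*V (x(V) = -⅘ + 2*(V - 1) = -⅘ + 2*(-1 + V) = -⅘ + (-2 + 2*V) = -14/5 + 2*V)
5288*x(0) = 5288*(-14/5 + 2*0) = 5288*(-14/5 + 0) = 5288*(-14/5) = -74032/5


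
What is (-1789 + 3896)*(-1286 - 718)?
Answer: -4222428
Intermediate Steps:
(-1789 + 3896)*(-1286 - 718) = 2107*(-2004) = -4222428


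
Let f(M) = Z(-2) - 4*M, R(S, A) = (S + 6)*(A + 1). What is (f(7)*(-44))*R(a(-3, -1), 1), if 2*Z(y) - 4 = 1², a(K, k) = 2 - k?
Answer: 20196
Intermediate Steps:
Z(y) = 5/2 (Z(y) = 2 + (½)*1² = 2 + (½)*1 = 2 + ½ = 5/2)
R(S, A) = (1 + A)*(6 + S) (R(S, A) = (6 + S)*(1 + A) = (1 + A)*(6 + S))
f(M) = 5/2 - 4*M
(f(7)*(-44))*R(a(-3, -1), 1) = ((5/2 - 4*7)*(-44))*(6 + (2 - 1*(-1)) + 6*1 + 1*(2 - 1*(-1))) = ((5/2 - 28)*(-44))*(6 + (2 + 1) + 6 + 1*(2 + 1)) = (-51/2*(-44))*(6 + 3 + 6 + 1*3) = 1122*(6 + 3 + 6 + 3) = 1122*18 = 20196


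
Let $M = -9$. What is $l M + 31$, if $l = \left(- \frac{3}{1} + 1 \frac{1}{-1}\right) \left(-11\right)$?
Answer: $-365$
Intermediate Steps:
$l = 44$ ($l = \left(\left(-3\right) 1 + 1 \left(-1\right)\right) \left(-11\right) = \left(-3 - 1\right) \left(-11\right) = \left(-4\right) \left(-11\right) = 44$)
$l M + 31 = 44 \left(-9\right) + 31 = -396 + 31 = -365$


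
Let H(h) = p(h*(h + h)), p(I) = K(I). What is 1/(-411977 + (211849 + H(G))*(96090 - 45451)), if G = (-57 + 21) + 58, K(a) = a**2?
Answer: 1/58177367870 ≈ 1.7189e-11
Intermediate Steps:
G = 22 (G = -36 + 58 = 22)
p(I) = I**2
H(h) = 4*h**4 (H(h) = (h*(h + h))**2 = (h*(2*h))**2 = (2*h**2)**2 = 4*h**4)
1/(-411977 + (211849 + H(G))*(96090 - 45451)) = 1/(-411977 + (211849 + 4*22**4)*(96090 - 45451)) = 1/(-411977 + (211849 + 4*234256)*50639) = 1/(-411977 + (211849 + 937024)*50639) = 1/(-411977 + 1148873*50639) = 1/(-411977 + 58177779847) = 1/58177367870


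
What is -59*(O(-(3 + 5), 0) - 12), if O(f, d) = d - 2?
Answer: 826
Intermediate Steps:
O(f, d) = -2 + d
-59*(O(-(3 + 5), 0) - 12) = -59*((-2 + 0) - 12) = -59*(-2 - 12) = -59*(-14) = 826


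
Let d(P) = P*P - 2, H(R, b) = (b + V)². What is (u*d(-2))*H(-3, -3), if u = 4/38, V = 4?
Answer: 4/19 ≈ 0.21053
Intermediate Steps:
H(R, b) = (4 + b)² (H(R, b) = (b + 4)² = (4 + b)²)
d(P) = -2 + P² (d(P) = P² - 2 = -2 + P²)
u = 2/19 (u = 4*(1/38) = 2/19 ≈ 0.10526)
(u*d(-2))*H(-3, -3) = (2*(-2 + (-2)²)/19)*(4 - 3)² = (2*(-2 + 4)/19)*1² = ((2/19)*2)*1 = (4/19)*1 = 4/19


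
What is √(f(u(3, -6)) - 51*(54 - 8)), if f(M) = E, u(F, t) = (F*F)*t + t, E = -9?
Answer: I*√2355 ≈ 48.528*I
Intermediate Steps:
u(F, t) = t + t*F² (u(F, t) = F²*t + t = t*F² + t = t + t*F²)
f(M) = -9
√(f(u(3, -6)) - 51*(54 - 8)) = √(-9 - 51*(54 - 8)) = √(-9 - 51*46) = √(-9 - 2346) = √(-2355) = I*√2355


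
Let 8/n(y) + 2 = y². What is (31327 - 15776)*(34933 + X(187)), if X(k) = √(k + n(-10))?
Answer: 543243083 + 15551*√9167/7 ≈ 5.4346e+8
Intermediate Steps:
n(y) = 8/(-2 + y²)
X(k) = √(4/49 + k) (X(k) = √(k + 8/(-2 + (-10)²)) = √(k + 8/(-2 + 100)) = √(k + 8/98) = √(k + 8*(1/98)) = √(k + 4/49) = √(4/49 + k))
(31327 - 15776)*(34933 + X(187)) = (31327 - 15776)*(34933 + √(4 + 49*187)/7) = 15551*(34933 + √(4 + 9163)/7) = 15551*(34933 + √9167/7) = 543243083 + 15551*√9167/7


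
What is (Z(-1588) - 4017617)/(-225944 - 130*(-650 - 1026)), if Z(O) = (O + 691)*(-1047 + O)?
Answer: 827011/4032 ≈ 205.11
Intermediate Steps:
Z(O) = (-1047 + O)*(691 + O) (Z(O) = (691 + O)*(-1047 + O) = (-1047 + O)*(691 + O))
(Z(-1588) - 4017617)/(-225944 - 130*(-650 - 1026)) = ((-723477 + (-1588)**2 - 356*(-1588)) - 4017617)/(-225944 - 130*(-650 - 1026)) = ((-723477 + 2521744 + 565328) - 4017617)/(-225944 - 130*(-1676)) = (2363595 - 4017617)/(-225944 + 217880) = -1654022/(-8064) = -1654022*(-1/8064) = 827011/4032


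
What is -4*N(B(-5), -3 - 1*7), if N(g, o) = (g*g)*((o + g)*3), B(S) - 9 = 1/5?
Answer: 101568/125 ≈ 812.54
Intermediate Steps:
B(S) = 46/5 (B(S) = 9 + 1/5 = 9 + ⅕ = 46/5)
N(g, o) = g²*(3*g + 3*o) (N(g, o) = g²*((g + o)*3) = g²*(3*g + 3*o))
-4*N(B(-5), -3 - 1*7) = -12*(46/5)²*(46/5 + (-3 - 1*7)) = -12*2116*(46/5 + (-3 - 7))/25 = -12*2116*(46/5 - 10)/25 = -12*2116*(-4)/(25*5) = -4*(-25392/125) = 101568/125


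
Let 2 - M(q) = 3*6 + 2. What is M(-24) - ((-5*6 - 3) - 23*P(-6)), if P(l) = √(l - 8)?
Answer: 15 + 23*I*√14 ≈ 15.0 + 86.058*I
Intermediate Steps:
P(l) = √(-8 + l)
M(q) = -18 (M(q) = 2 - (3*6 + 2) = 2 - (18 + 2) = 2 - 1*20 = 2 - 20 = -18)
M(-24) - ((-5*6 - 3) - 23*P(-6)) = -18 - ((-5*6 - 3) - 23*√(-8 - 6)) = -18 - ((-30 - 3) - 23*I*√14) = -18 - (-33 - 23*I*√14) = -18 + (33 + 23*I*√14) = 15 + 23*I*√14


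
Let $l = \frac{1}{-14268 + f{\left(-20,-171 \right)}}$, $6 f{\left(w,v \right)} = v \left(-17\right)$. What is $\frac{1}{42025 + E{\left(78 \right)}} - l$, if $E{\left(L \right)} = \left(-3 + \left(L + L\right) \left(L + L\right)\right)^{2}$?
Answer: $\frac{1184301395}{16323438308238} \approx 7.2552 \cdot 10^{-5}$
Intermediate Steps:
$f{\left(w,v \right)} = - \frac{17 v}{6}$ ($f{\left(w,v \right)} = \frac{v \left(-17\right)}{6} = \frac{\left(-17\right) v}{6} = - \frac{17 v}{6}$)
$E{\left(L \right)} = \left(-3 + 4 L^{2}\right)^{2}$ ($E{\left(L \right)} = \left(-3 + 2 L 2 L\right)^{2} = \left(-3 + 4 L^{2}\right)^{2}$)
$l = - \frac{2}{27567}$ ($l = \frac{1}{-14268 - - \frac{969}{2}} = \frac{1}{-14268 + \frac{969}{2}} = \frac{1}{- \frac{27567}{2}} = - \frac{2}{27567} \approx -7.255 \cdot 10^{-5}$)
$\frac{1}{42025 + E{\left(78 \right)}} - l = \frac{1}{42025 + \left(-3 + 4 \cdot 78^{2}\right)^{2}} - - \frac{2}{27567} = \frac{1}{42025 + \left(-3 + 4 \cdot 6084\right)^{2}} + \frac{2}{27567} = \frac{1}{42025 + \left(-3 + 24336\right)^{2}} + \frac{2}{27567} = \frac{1}{42025 + 24333^{2}} + \frac{2}{27567} = \frac{1}{42025 + 592094889} + \frac{2}{27567} = \frac{1}{592136914} + \frac{2}{27567} = \frac{1184301395}{16323438308238}$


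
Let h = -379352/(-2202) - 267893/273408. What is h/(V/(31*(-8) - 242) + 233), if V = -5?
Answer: 56147451003/76376023552 ≈ 0.73514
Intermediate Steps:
h = 5729331735/33446912 (h = -379352*(-1/2202) - 267893*1/273408 = 189676/1101 - 267893/273408 = 5729331735/33446912 ≈ 171.30)
h/(V/(31*(-8) - 242) + 233) = 5729331735/(33446912*(-5/(31*(-8) - 242) + 233)) = 5729331735/(33446912*(-5/(-248 - 242) + 233)) = 5729331735/(33446912*(-5/(-490) + 233)) = 5729331735/(33446912*(-1/490*(-5) + 233)) = 5729331735/(33446912*(1/98 + 233)) = 5729331735/(33446912*(22835/98)) = (5729331735/33446912)*(98/22835) = 56147451003/76376023552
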